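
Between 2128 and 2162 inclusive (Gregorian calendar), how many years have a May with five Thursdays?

May has 31 days; it has five Thursdays when Thursday falls among the first (month-length − 28) days — i.e. when May 1 is one of Thursday/Wednesday/Tuesday.
May 1 by year: 2128:Sat 2129:Sun 2130:Mon 2131:Tue✓ 2132:Thu✓ 2133:Fri 2134:Sat 2135:Sun 2136:Tue✓ 2137:Wed✓ 2138:Thu✓ 2139:Fri 2140:Sun 2141:Mon 2142:Tue✓ …(5 more)… 2148:Wed✓ 2149:Thu✓ 2150:Fri 2151:Sat 2152:Mon 2153:Tue✓ 2154:Wed✓ 2155:Thu✓ 2156:Sat 2157:Sun 2158:Mon 2159:Tue✓ 2160:Thu✓ 2161:Fri 2162:Sat
Years with five Thursdays: 2131, 2132, 2136, 2137, 2138, 2142, 2143, 2148, 2149, 2153, 2154, 2155, 2159, 2160 → 14.

14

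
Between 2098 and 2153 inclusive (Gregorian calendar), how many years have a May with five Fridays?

May has 31 days; it has five Fridays when Friday falls among the first (month-length − 28) days — i.e. when May 1 is one of Friday/Thursday/Wednesday.
May 1 by year: 2098:Thu✓ 2099:Fri✓ 2100:Sat 2101:Sun 2102:Mon 2103:Tue 2104:Thu✓ 2105:Fri✓ 2106:Sat 2107:Sun 2108:Tue 2109:Wed✓ 2110:Thu✓ 2111:Fri✓ 2112:Sun …(26 more)… 2139:Fri✓ 2140:Sun 2141:Mon 2142:Tue 2143:Wed✓ 2144:Fri✓ 2145:Sat 2146:Sun 2147:Mon 2148:Wed✓ 2149:Thu✓ 2150:Fri✓ 2151:Sat 2152:Mon 2153:Tue
Years with five Fridays: 2098, 2099, 2104, 2105, 2109, 2110, 2111, 2115, 2116, 2120, 2121, 2122, 2126, 2127, 2132, 2133, 2137, 2138, 2139, 2143, 2144, 2148, 2149, 2150 → 24.

24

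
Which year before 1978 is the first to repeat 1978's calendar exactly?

Two years share a calendar iff Jan 1 falls on the same weekday and both are leap or both are common. 1978: Jan 1 is Sunday, common year.
1977: Jan 1 Saturday, common
1976: Jan 1 Thursday, leap
1975: Jan 1 Wednesday, common
1974: Jan 1 Tuesday, common
1973: Jan 1 Monday, common
1972: Jan 1 Saturday, leap
1971: Jan 1 Friday, common
1970: Jan 1 Thursday, common
1969: Jan 1 Wednesday, common
1968: Jan 1 Monday, leap
1967: Jan 1 Sunday, common
1967 matches on both conditions.

1967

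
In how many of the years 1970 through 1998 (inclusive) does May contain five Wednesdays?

12

May has 31 days; it has five Wednesdays when Wednesday falls among the first (month-length − 28) days — i.e. when May 1 is one of Wednesday/Tuesday/Monday.
May 1 by year: 1970:Fri 1971:Sat 1972:Mon✓ 1973:Tue✓ 1974:Wed✓ 1975:Thu 1976:Sat 1977:Sun 1978:Mon✓ 1979:Tue✓ 1980:Thu 1981:Fri 1982:Sat 1983:Sun 1984:Tue✓ 1985:Wed✓ 1986:Thu 1987:Fri 1988:Sun 1989:Mon✓ 1990:Tue✓ 1991:Wed✓ 1992:Fri 1993:Sat 1994:Sun 1995:Mon✓ 1996:Wed✓ 1997:Thu 1998:Fri
Years with five Wednesdays: 1972, 1973, 1974, 1978, 1979, 1984, 1985, 1989, 1990, 1991, 1995, 1996 → 12.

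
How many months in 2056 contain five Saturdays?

A month of length L has five Saturdays iff its first Saturday is on day ≤ L−28 (so day 1–3 in a 31-day month, 1–2 in a 30-day month, day 1 in a leap February).
Checking each month of 2056: Jan starts Sat (31d) ✓; Feb starts Tue (29d); Mar starts Wed (31d); Apr starts Sat (30d) ✓; May starts Mon (31d); Jun starts Thu (30d); Jul starts Sat (31d) ✓; Aug starts Tue (31d); Sep starts Fri (30d) ✓; Oct starts Sun (31d); Nov starts Wed (30d); Dec starts Fri (31d) ✓.
Five-Saturday months: January, April, July, September, December → 5.

5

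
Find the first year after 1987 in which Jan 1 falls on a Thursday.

1998

Jan 1 advances by 2 weekdays after a leap year and by 1 after a common year.
1987: Jan 1 is Thursday.
1988: Friday (leap)
1989: Sunday
1990: Monday
1991: Tuesday
1992: Wednesday (leap)
1993: Friday
1994: Saturday
1995: Sunday
1996: Monday (leap)
1997: Wednesday
1998: Thursday
1998 begins on a Thursday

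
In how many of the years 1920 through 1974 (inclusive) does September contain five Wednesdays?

16

September has 30 days; it has five Wednesdays when Wednesday falls among the first (month-length − 28) days — i.e. when September 1 is one of Wednesday/Tuesday.
September 1 by year: 1920:Wed✓ 1921:Thu 1922:Fri 1923:Sat 1924:Mon 1925:Tue✓ 1926:Wed✓ 1927:Thu 1928:Sat 1929:Sun 1930:Mon 1931:Tue✓ 1932:Thu 1933:Fri 1934:Sat …(25 more)… 1960:Thu 1961:Fri 1962:Sat 1963:Sun 1964:Tue✓ 1965:Wed✓ 1966:Thu 1967:Fri 1968:Sun 1969:Mon 1970:Tue✓ 1971:Wed✓ 1972:Fri 1973:Sat 1974:Sun
Years with five Wednesdays: 1920, 1925, 1926, 1931, 1936, 1937, 1942, 1943, 1948, 1953, 1954, 1959, 1964, 1965, 1970, 1971 → 16.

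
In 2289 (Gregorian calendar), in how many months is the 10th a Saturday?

1

Check the 10th of each month of 2289: Jan 10: Thu, Feb 10: Sun, Mar 10: Sun, Apr 10: Wed, May 10: Fri, Jun 10: Mon, Jul 10: Wed, Aug 10: Sat, Sep 10: Tue, Oct 10: Thu, Nov 10: Sun, Dec 10: Tue.
Saturday occurs in August — 1 month.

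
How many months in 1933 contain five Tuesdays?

A month of length L has five Tuesdays iff its first Tuesday is on day ≤ L−28 (so day 1–3 in a 31-day month, 1–2 in a 30-day month, day 1 in a leap February).
Checking each month of 1933: Jan starts Sun (31d) ✓; Feb starts Wed (28d); Mar starts Wed (31d); Apr starts Sat (30d); May starts Mon (31d) ✓; Jun starts Thu (30d); Jul starts Sat (31d); Aug starts Tue (31d) ✓; Sep starts Fri (30d); Oct starts Sun (31d) ✓; Nov starts Wed (30d); Dec starts Fri (31d).
Five-Tuesday months: January, May, August, October → 4.

4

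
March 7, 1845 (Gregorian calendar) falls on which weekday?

Friday

January 1, 1845 is a Wednesday.
March 7 is day 66 of the year, i.e. 65 days after Jan 1.
65 mod 7 = 2, so advance 2 weekdays from Wednesday: Friday.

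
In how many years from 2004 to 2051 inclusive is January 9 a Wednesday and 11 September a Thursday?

Check each year's weekday for January 9 and 11 September:
  2004: Fri/Sat  2005: Sun/Sun  2006: Mon/Mon  2007: Tue/Tue  2008: Wed/Thu ✓  2009: Fri/Fri  2010: Sat/Sat  2011: Sun/Sun  2012: Mon/Tue  2013: Wed/Wed  2014: Thu/Thu  2015: Fri/Fri  2016: Sat/Sun  2017: Mon/Mon  …(20 more)…  2038: Sat/Sat  2039: Sun/Sun  2040: Mon/Tue  2041: Wed/Wed  2042: Thu/Thu  2043: Fri/Fri  2044: Sat/Sun  2045: Mon/Mon  2046: Tue/Tue  2047: Wed/Wed  2048: Thu/Fri  2049: Sat/Sat  2050: Sun/Sun  2051: Mon/Mon
Both conditions hold in: 2008, 2036 — 2.

2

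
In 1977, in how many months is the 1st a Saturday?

Check the 1st of each month of 1977: Jan 1: Sat, Feb 1: Tue, Mar 1: Tue, Apr 1: Fri, May 1: Sun, Jun 1: Wed, Jul 1: Fri, Aug 1: Mon, Sep 1: Thu, Oct 1: Sat, Nov 1: Tue, Dec 1: Thu.
Saturday occurs in January, October — 2 months.

2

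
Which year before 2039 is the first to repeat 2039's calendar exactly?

Two years share a calendar iff Jan 1 falls on the same weekday and both are leap or both are common. 2039: Jan 1 is Saturday, common year.
2038: Jan 1 Friday, common
2037: Jan 1 Thursday, common
2036: Jan 1 Tuesday, leap
2035: Jan 1 Monday, common
2034: Jan 1 Sunday, common
2033: Jan 1 Saturday, common
2033 matches on both conditions.

2033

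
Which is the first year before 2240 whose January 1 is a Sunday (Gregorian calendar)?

Jan 1 advances by 2 weekdays after a leap year and by 1 after a common year.
2240: Jan 1 is Wednesday (leap).
2239: Tuesday
2238: Monday
2237: Sunday
2237 begins on a Sunday

2237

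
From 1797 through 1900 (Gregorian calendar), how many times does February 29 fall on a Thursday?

Leap years in 1797–1900: 24 of them.
Feb 29 weekday advances by 5 (mod 7) from one leap year to the next four years later (or differs when a century non-leap intervenes).
Leap-day weekdays: 1804:Wed 1808:Mon 1812:Sat 1816:Thu✓ 1820:Tue 1824:Sun 1828:Fri 1832:Wed 1836:Mon 1840:Sat 1844:Thu✓ 1848:Tue 1852:Sun 1856:Fri 1860:Wed 1864:Mon 1868:Sat 1872:Thu✓ 1876:Tue 1880:Sun 1884:Fri 1888:Wed 1892:Mon 1896:Sat
Thursday: 1816, 1844, 1872 → 3.

3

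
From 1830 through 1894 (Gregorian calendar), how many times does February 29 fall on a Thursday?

Leap years in 1830–1894: 16 of them.
Feb 29 weekday advances by 5 (mod 7) from one leap year to the next four years later (or differs when a century non-leap intervenes).
Leap-day weekdays: 1832:Wed 1836:Mon 1840:Sat 1844:Thu✓ 1848:Tue 1852:Sun 1856:Fri 1860:Wed 1864:Mon 1868:Sat 1872:Thu✓ 1876:Tue 1880:Sun 1884:Fri 1888:Wed 1892:Mon
Thursday: 1844, 1872 → 2.

2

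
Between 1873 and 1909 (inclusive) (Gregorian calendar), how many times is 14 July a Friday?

5

Track 14 July's weekday year by year (advancing +1, or +2 across a Feb 29):
  1873: Mon  1874: Tue (+1)  1875: Wed (+1)  1876: Fri (+2) ✓  1877: Sat (+1)
  1878: Sun (+1)  1879: Mon (+1)  1880: Wed (+2)  1881: Thu (+1)  1882: Fri (+1) ✓
  1883: Sat (+1)  1884: Mon (+2)  1885: Tue (+1)  1886: Wed (+1)  … (9 more years) …
  1896: Tue (+2)  1897: Wed (+1)  1898: Thu (+1)  1899: Fri (+1) ✓  1900: Sat (+1)
  1901: Sun (+1)  1902: Mon (+1)  1903: Tue (+1)  1904: Thu (+2)  1905: Fri (+1) ✓
  1906: Sat (+1)  1907: Sun (+1)  1908: Tue (+2)  1909: Wed (+1)
Friday years: 1876, 1882, 1893, 1899, 1905 — 5 in total.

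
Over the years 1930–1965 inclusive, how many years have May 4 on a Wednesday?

5

Track May 4's weekday year by year (advancing +1, or +2 across a Feb 29):
  1930: Sun  1931: Mon (+1)  1932: Wed (+2) ✓  1933: Thu (+1)  1934: Fri (+1)
  1935: Sat (+1)  1936: Mon (+2)  1937: Tue (+1)  1938: Wed (+1) ✓  1939: Thu (+1)
  1940: Sat (+2)  1941: Sun (+1)  1942: Mon (+1)  1943: Tue (+1)  … (8 more years) …
  1952: Sun (+2)  1953: Mon (+1)  1954: Tue (+1)  1955: Wed (+1) ✓  1956: Fri (+2)
  1957: Sat (+1)  1958: Sun (+1)  1959: Mon (+1)  1960: Wed (+2) ✓  1961: Thu (+1)
  1962: Fri (+1)  1963: Sat (+1)  1964: Mon (+2)  1965: Tue (+1)
Wednesday years: 1932, 1938, 1949, 1955, 1960 — 5 in total.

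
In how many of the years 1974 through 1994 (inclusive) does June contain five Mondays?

June has 30 days; it has five Mondays when Monday falls among the first (month-length − 28) days — i.e. when June 1 is one of Monday/Sunday.
June 1 by year: 1974:Sat 1975:Sun✓ 1976:Tue 1977:Wed 1978:Thu 1979:Fri 1980:Sun✓ 1981:Mon✓ 1982:Tue 1983:Wed 1984:Fri 1985:Sat 1986:Sun✓ 1987:Mon✓ 1988:Wed 1989:Thu 1990:Fri 1991:Sat 1992:Mon✓ 1993:Tue 1994:Wed
Years with five Mondays: 1975, 1980, 1981, 1986, 1987, 1992 → 6.

6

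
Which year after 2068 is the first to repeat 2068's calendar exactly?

Two years share a calendar iff Jan 1 falls on the same weekday and both are leap or both are common. 2068: Jan 1 is Sunday, leap year.
2069: Jan 1 Tuesday, common
2070: Jan 1 Wednesday, common
2071: Jan 1 Thursday, common
2072: Jan 1 Friday, leap
2073: Jan 1 Sunday, common
2074: Jan 1 Monday, common
2075: Jan 1 Tuesday, common
2076: Jan 1 Wednesday, leap
2077: Jan 1 Friday, common
2078: Jan 1 Saturday, common
2079: Jan 1 Sunday, common
2080: Jan 1 Monday, leap
2081: Jan 1 Wednesday, common
2082: Jan 1 Thursday, common
2083: Jan 1 Friday, common
2084: Jan 1 Saturday, leap
2085: Jan 1 Monday, common
2086: Jan 1 Tuesday, common
2087: Jan 1 Wednesday, common
2088: Jan 1 Thursday, leap
2089: Jan 1 Saturday, common
2090: Jan 1 Sunday, common
2091: Jan 1 Monday, common
2092: Jan 1 Tuesday, leap
2093: Jan 1 Thursday, common
2094: Jan 1 Friday, common
2095: Jan 1 Saturday, common
2096: Jan 1 Sunday, leap
2096 matches on both conditions.

2096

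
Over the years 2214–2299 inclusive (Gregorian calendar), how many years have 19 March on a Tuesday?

12

Track 19 March's weekday year by year (advancing +1, or +2 across a Feb 29):
  2214: Sat  2215: Sun (+1)  2216: Tue (+2) ✓  2217: Wed (+1)  2218: Thu (+1)
  2219: Fri (+1)  2220: Sun (+2)  2221: Mon (+1)  2222: Tue (+1) ✓  2223: Wed (+1)
  2224: Fri (+2)  2225: Sat (+1)  2226: Sun (+1)  2227: Mon (+1)  … (58 more years) …
  2286: Fri (+1)  2287: Sat (+1)  2288: Mon (+2)  2289: Tue (+1) ✓  2290: Wed (+1)
  2291: Thu (+1)  2292: Sat (+2)  2293: Sun (+1)  2294: Mon (+1)  2295: Tue (+1) ✓
  2296: Thu (+2)  2297: Fri (+1)  2298: Sat (+1)  2299: Sun (+1)
Tuesday years: 2216, 2222, 2233, 2239, 2244, 2250, 2261, 2267, 2272, 2278, 2289, 2295 — 12 in total.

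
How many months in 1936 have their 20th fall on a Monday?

3

Check the 20th of each month of 1936: Jan 20: Mon, Feb 20: Thu, Mar 20: Fri, Apr 20: Mon, May 20: Wed, Jun 20: Sat, Jul 20: Mon, Aug 20: Thu, Sep 20: Sun, Oct 20: Tue, Nov 20: Fri, Dec 20: Sun.
Monday occurs in January, April, July — 3 months.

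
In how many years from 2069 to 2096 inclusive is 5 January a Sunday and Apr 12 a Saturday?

3

Check each year's weekday for 5 January and Apr 12:
  2069: Sat/Fri  2070: Sun/Sat ✓  2071: Mon/Sun  2072: Tue/Tue  2073: Thu/Wed  2074: Fri/Thu  2075: Sat/Fri  2076: Sun/Sun  2077: Tue/Mon  2078: Wed/Tue  2079: Thu/Wed  2080: Fri/Fri  2081: Sun/Sat ✓  2082: Mon/Sun  2083: Tue/Mon  2084: Wed/Wed  2085: Fri/Thu  2086: Sat/Fri  2087: Sun/Sat ✓  2088: Mon/Mon  2089: Wed/Tue  2090: Thu/Wed  2091: Fri/Thu  2092: Sat/Sat  2093: Mon/Sun  2094: Tue/Mon  2095: Wed/Tue  2096: Thu/Thu
Both conditions hold in: 2070, 2081, 2087 — 3.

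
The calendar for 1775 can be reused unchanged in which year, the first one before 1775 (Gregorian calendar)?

1769

Two years share a calendar iff Jan 1 falls on the same weekday and both are leap or both are common. 1775: Jan 1 is Sunday, common year.
1774: Jan 1 Saturday, common
1773: Jan 1 Friday, common
1772: Jan 1 Wednesday, leap
1771: Jan 1 Tuesday, common
1770: Jan 1 Monday, common
1769: Jan 1 Sunday, common
1769 matches on both conditions.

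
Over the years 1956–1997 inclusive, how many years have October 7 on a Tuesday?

Track October 7's weekday year by year (advancing +1, or +2 across a Feb 29):
  1956: Sun  1957: Mon (+1)  1958: Tue (+1) ✓  1959: Wed (+1)  1960: Fri (+2)
  1961: Sat (+1)  1962: Sun (+1)  1963: Mon (+1)  1964: Wed (+2)  1965: Thu (+1)
  1966: Fri (+1)  1967: Sat (+1)  1968: Mon (+2)  1969: Tue (+1) ✓  … (14 more years) …
  1984: Sun (+2)  1985: Mon (+1)  1986: Tue (+1) ✓  1987: Wed (+1)  1988: Fri (+2)
  1989: Sat (+1)  1990: Sun (+1)  1991: Mon (+1)  1992: Wed (+2)  1993: Thu (+1)
  1994: Fri (+1)  1995: Sat (+1)  1996: Mon (+2)  1997: Tue (+1) ✓
Tuesday years: 1958, 1969, 1975, 1980, 1986, 1997 — 6 in total.

6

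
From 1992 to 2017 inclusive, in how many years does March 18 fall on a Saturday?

4

Track March 18's weekday year by year (advancing +1, or +2 across a Feb 29):
  1992: Wed  1993: Thu (+1)  1994: Fri (+1)  1995: Sat (+1) ✓  1996: Mon (+2)
  1997: Tue (+1)  1998: Wed (+1)  1999: Thu (+1)  2000: Sat (+2) ✓  2001: Sun (+1)
  2002: Mon (+1)  2003: Tue (+1)  2004: Thu (+2)  2005: Fri (+1)  2006: Sat (+1) ✓
  2007: Sun (+1)  2008: Tue (+2)  2009: Wed (+1)  2010: Thu (+1)  2011: Fri (+1)
  2012: Sun (+2)  2013: Mon (+1)  2014: Tue (+1)  2015: Wed (+1)  2016: Fri (+2)
  2017: Sat (+1) ✓
Saturday years: 1995, 2000, 2006, 2017 — 4 in total.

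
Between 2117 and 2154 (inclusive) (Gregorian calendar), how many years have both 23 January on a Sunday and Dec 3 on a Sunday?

2

Check each year's weekday for 23 January and Dec 3:
  2117: Sat/Fri  2118: Sun/Sat  2119: Mon/Sun  2120: Tue/Tue  2121: Thu/Wed  2122: Fri/Thu  2123: Sat/Fri  2124: Sun/Sun ✓  2125: Tue/Mon  2126: Wed/Tue  2127: Thu/Wed  2128: Fri/Fri  2129: Sun/Sat  2130: Mon/Sun  …(10 more)…  2141: Mon/Sun  2142: Tue/Mon  2143: Wed/Tue  2144: Thu/Thu  2145: Sat/Fri  2146: Sun/Sat  2147: Mon/Sun  2148: Tue/Tue  2149: Thu/Wed  2150: Fri/Thu  2151: Sat/Fri  2152: Sun/Sun ✓  2153: Tue/Mon  2154: Wed/Tue
Both conditions hold in: 2124, 2152 — 2.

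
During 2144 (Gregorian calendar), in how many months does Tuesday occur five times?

4

A month of length L has five Tuesdays iff its first Tuesday is on day ≤ L−28 (so day 1–3 in a 31-day month, 1–2 in a 30-day month, day 1 in a leap February).
Checking each month of 2144: Jan starts Wed (31d); Feb starts Sat (29d); Mar starts Sun (31d) ✓; Apr starts Wed (30d); May starts Fri (31d); Jun starts Mon (30d) ✓; Jul starts Wed (31d); Aug starts Sat (31d); Sep starts Tue (30d) ✓; Oct starts Thu (31d); Nov starts Sun (30d); Dec starts Tue (31d) ✓.
Five-Tuesday months: March, June, September, December → 4.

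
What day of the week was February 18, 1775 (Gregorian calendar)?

Saturday

January 1, 1775 is a Sunday.
February 18 is day 49 of the year, i.e. 48 days after Jan 1.
48 mod 7 = 6, so advance 6 weekdays from Sunday: Saturday.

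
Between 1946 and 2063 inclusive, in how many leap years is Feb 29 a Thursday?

Leap years in 1946–2063: 29 of them.
Feb 29 weekday advances by 5 (mod 7) from one leap year to the next four years later (or differs when a century non-leap intervenes).
Leap-day weekdays: 1948:Sun 1952:Fri 1956:Wed 1960:Mon 1964:Sat 1968:Thu✓ 1972:Tue 1976:Sun 1980:Fri 1984:Wed 1988:Mon 1992:Sat 1996:Thu✓ …(3 more)… 2012:Wed 2016:Mon 2020:Sat 2024:Thu✓ 2028:Tue 2032:Sun 2036:Fri 2040:Wed 2044:Mon 2048:Sat 2052:Thu✓ 2056:Tue 2060:Sun
Thursday: 1968, 1996, 2024, 2052 → 4.

4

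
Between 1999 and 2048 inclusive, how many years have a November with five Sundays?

14

November has 30 days; it has five Sundays when Sunday falls among the first (month-length − 28) days — i.e. when November 1 is one of Sunday/Saturday.
November 1 by year: 1999:Mon 2000:Wed 2001:Thu 2002:Fri 2003:Sat✓ 2004:Mon 2005:Tue 2006:Wed 2007:Thu 2008:Sat✓ 2009:Sun✓ 2010:Mon 2011:Tue 2012:Thu 2013:Fri …(20 more)… 2034:Wed 2035:Thu 2036:Sat✓ 2037:Sun✓ 2038:Mon 2039:Tue 2040:Thu 2041:Fri 2042:Sat✓ 2043:Sun✓ 2044:Tue 2045:Wed 2046:Thu 2047:Fri 2048:Sun✓
Years with five Sundays: 2003, 2008, 2009, 2014, 2015, 2020, 2025, 2026, 2031, 2036, 2037, 2042, 2043, 2048 → 14.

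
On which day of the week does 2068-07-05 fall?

Thursday

January 1, 2068 is a Sunday.
July 5 is day 187 of the year, i.e. 186 days after Jan 1.
186 mod 7 = 4, so advance 4 weekdays from Sunday: Thursday.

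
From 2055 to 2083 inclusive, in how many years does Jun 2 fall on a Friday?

4

Track Jun 2's weekday year by year (advancing +1, or +2 across a Feb 29):
  2055: Wed  2056: Fri (+2) ✓  2057: Sat (+1)  2058: Sun (+1)  2059: Mon (+1)
  2060: Wed (+2)  2061: Thu (+1)  2062: Fri (+1) ✓  2063: Sat (+1)  2064: Mon (+2)
  2065: Tue (+1)  2066: Wed (+1)  2067: Thu (+1)  2068: Sat (+2)  2069: Sun (+1)
  2070: Mon (+1)  2071: Tue (+1)  2072: Thu (+2)  2073: Fri (+1) ✓  2074: Sat (+1)
  2075: Sun (+1)  2076: Tue (+2)  2077: Wed (+1)  2078: Thu (+1)  2079: Fri (+1) ✓
  2080: Sun (+2)  2081: Mon (+1)  2082: Tue (+1)  2083: Wed (+1)
Friday years: 2056, 2062, 2073, 2079 — 4 in total.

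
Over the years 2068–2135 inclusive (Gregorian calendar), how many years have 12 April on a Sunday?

Track 12 April's weekday year by year (advancing +1, or +2 across a Feb 29):
  2068: Thu  2069: Fri (+1)  2070: Sat (+1)  2071: Sun (+1) ✓  2072: Tue (+2)
  2073: Wed (+1)  2074: Thu (+1)  2075: Fri (+1)  2076: Sun (+2) ✓  2077: Mon (+1)
  2078: Tue (+1)  2079: Wed (+1)  2080: Fri (+2)  2081: Sat (+1)  … (40 more years) …
  2122: Sun (+1) ✓  2123: Mon (+1)  2124: Wed (+2)  2125: Thu (+1)  2126: Fri (+1)
  2127: Sat (+1)  2128: Mon (+2)  2129: Tue (+1)  2130: Wed (+1)  2131: Thu (+1)
  2132: Sat (+2)  2133: Sun (+1) ✓  2134: Mon (+1)  2135: Tue (+1)
Sunday years: 2071, 2076, 2082, 2093, 2099, 2105, 2111, 2116, 2122, 2133 — 10 in total.

10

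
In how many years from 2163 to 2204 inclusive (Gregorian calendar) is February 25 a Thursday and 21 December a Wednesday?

Check each year's weekday for February 25 and 21 December:
  2163: Fri/Wed  2164: Sat/Fri  2165: Mon/Sat  2166: Tue/Sun  2167: Wed/Mon  2168: Thu/Wed ✓  2169: Sat/Thu  2170: Sun/Fri  2171: Mon/Sat  2172: Tue/Mon  2173: Thu/Tue  2174: Fri/Wed  2175: Sat/Thu  2176: Sun/Sat  …(14 more)…  2191: Fri/Wed  2192: Sat/Fri  2193: Mon/Sat  2194: Tue/Sun  2195: Wed/Mon  2196: Thu/Wed ✓  2197: Sat/Thu  2198: Sun/Fri  2199: Mon/Sat  2200: Tue/Sun  2201: Wed/Mon  2202: Thu/Tue  2203: Fri/Wed  2204: Sat/Fri
Both conditions hold in: 2168, 2196 — 2.

2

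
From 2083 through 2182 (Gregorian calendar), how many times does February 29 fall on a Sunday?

Leap years in 2083–2182: 24 of them.
Feb 29 weekday advances by 5 (mod 7) from one leap year to the next four years later (or differs when a century non-leap intervenes).
Leap-day weekdays: 2084:Tue 2088:Sun✓ 2092:Fri 2096:Wed 2104:Fri 2108:Wed 2112:Mon 2116:Sat 2120:Thu 2124:Tue 2128:Sun✓ 2132:Fri 2136:Wed 2140:Mon 2144:Sat 2148:Thu 2152:Tue 2156:Sun✓ 2160:Fri 2164:Wed 2168:Mon 2172:Sat 2176:Thu 2180:Tue
Sunday: 2088, 2128, 2156 → 3.

3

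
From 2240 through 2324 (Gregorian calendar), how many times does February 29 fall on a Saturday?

4

Leap years in 2240–2324: 21 of them.
Feb 29 weekday advances by 5 (mod 7) from one leap year to the next four years later (or differs when a century non-leap intervenes).
Leap-day weekdays: 2240:Sat✓ 2244:Thu 2248:Tue 2252:Sun 2256:Fri 2260:Wed 2264:Mon 2268:Sat✓ 2272:Thu 2276:Tue 2280:Sun 2284:Fri 2288:Wed 2292:Mon 2296:Sat✓ 2304:Mon 2308:Sat✓ 2312:Thu 2316:Tue 2320:Sun 2324:Fri
Saturday: 2240, 2268, 2296, 2308 → 4.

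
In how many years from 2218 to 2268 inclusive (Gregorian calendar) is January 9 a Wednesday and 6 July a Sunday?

2

Check each year's weekday for January 9 and 6 July:
  2218: Fri/Mon  2219: Sat/Tue  2220: Sun/Thu  2221: Tue/Fri  2222: Wed/Sat  2223: Thu/Sun  2224: Fri/Tue  2225: Sun/Wed  2226: Mon/Thu  2227: Tue/Fri  2228: Wed/Sun ✓  2229: Fri/Mon  2230: Sat/Tue  2231: Sun/Wed  …(23 more)…  2255: Tue/Fri  2256: Wed/Sun ✓  2257: Fri/Mon  2258: Sat/Tue  2259: Sun/Wed  2260: Mon/Fri  2261: Wed/Sat  2262: Thu/Sun  2263: Fri/Mon  2264: Sat/Wed  2265: Mon/Thu  2266: Tue/Fri  2267: Wed/Sat  2268: Thu/Mon
Both conditions hold in: 2228, 2256 — 2.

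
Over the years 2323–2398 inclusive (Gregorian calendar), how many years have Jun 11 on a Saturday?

Track Jun 11's weekday year by year (advancing +1, or +2 across a Feb 29):
  2323: Mon  2324: Wed (+2)  2325: Thu (+1)  2326: Fri (+1)  2327: Sat (+1) ✓
  2328: Mon (+2)  2329: Tue (+1)  2330: Wed (+1)  2331: Thu (+1)  2332: Sat (+2) ✓
  2333: Sun (+1)  2334: Mon (+1)  2335: Tue (+1)  2336: Thu (+2)  … (48 more years) …
  2385: Tue (+1)  2386: Wed (+1)  2387: Thu (+1)  2388: Sat (+2) ✓  2389: Sun (+1)
  2390: Mon (+1)  2391: Tue (+1)  2392: Thu (+2)  2393: Fri (+1)  2394: Sat (+1) ✓
  2395: Sun (+1)  2396: Tue (+2)  2397: Wed (+1)  2398: Thu (+1)
Saturday years: 2327, 2332, 2338, 2349, 2355, 2360, 2366, 2377, 2383, 2388, 2394 — 11 in total.

11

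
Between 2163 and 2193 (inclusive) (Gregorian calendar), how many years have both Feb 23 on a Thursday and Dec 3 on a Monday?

Check each year's weekday for Feb 23 and Dec 3:
  2163: Wed/Sat  2164: Thu/Mon ✓  2165: Sat/Tue  2166: Sun/Wed  2167: Mon/Thu  2168: Tue/Sat  2169: Thu/Sun  2170: Fri/Mon  2171: Sat/Tue  2172: Sun/Thu  2173: Tue/Fri  2174: Wed/Sat  2175: Thu/Sun  2176: Fri/Tue  …(3 more)…  2180: Wed/Sun  2181: Fri/Mon  2182: Sat/Tue  2183: Sun/Wed  2184: Mon/Fri  2185: Wed/Sat  2186: Thu/Sun  2187: Fri/Mon  2188: Sat/Wed  2189: Mon/Thu  2190: Tue/Fri  2191: Wed/Sat  2192: Thu/Mon ✓  2193: Sat/Tue
Both conditions hold in: 2164, 2192 — 2.

2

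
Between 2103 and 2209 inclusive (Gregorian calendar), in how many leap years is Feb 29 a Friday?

4

Leap years in 2103–2209: 26 of them.
Feb 29 weekday advances by 5 (mod 7) from one leap year to the next four years later (or differs when a century non-leap intervenes).
Leap-day weekdays: 2104:Fri✓ 2108:Wed 2112:Mon 2116:Sat 2120:Thu 2124:Tue 2128:Sun 2132:Fri✓ 2136:Wed 2140:Mon 2144:Sat 2148:Thu 2152:Tue 2156:Sun 2160:Fri✓ 2164:Wed 2168:Mon 2172:Sat 2176:Thu 2180:Tue 2184:Sun 2188:Fri✓ 2192:Wed 2196:Mon 2204:Wed 2208:Mon
Friday: 2104, 2132, 2160, 2188 → 4.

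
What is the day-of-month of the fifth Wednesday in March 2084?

March 1, 2084 is a Wednesday, so the first Wednesday is the 1st.
The fifth Wednesday is 1 + 28 = 29.

29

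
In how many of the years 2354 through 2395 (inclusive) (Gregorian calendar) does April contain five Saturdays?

April has 30 days; it has five Saturdays when Saturday falls among the first (month-length − 28) days — i.e. when April 1 is one of Saturday/Friday.
April 1 by year: 2354:Thu 2355:Fri✓ 2356:Sun 2357:Mon 2358:Tue 2359:Wed 2360:Fri✓ 2361:Sat✓ 2362:Sun 2363:Mon 2364:Wed 2365:Thu 2366:Fri✓ 2367:Sat✓ 2368:Mon …(12 more)… 2381:Wed 2382:Thu 2383:Fri✓ 2384:Sun 2385:Mon 2386:Tue 2387:Wed 2388:Fri✓ 2389:Sat✓ 2390:Sun 2391:Mon 2392:Wed 2393:Thu 2394:Fri✓ 2395:Sat✓
Years with five Saturdays: 2355, 2360, 2361, 2366, 2367, 2372, 2377, 2378, 2383, 2388, 2389, 2394, 2395 → 13.

13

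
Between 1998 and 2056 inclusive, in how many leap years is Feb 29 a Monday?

Leap years in 1998–2056: 15 of them.
Feb 29 weekday advances by 5 (mod 7) from one leap year to the next four years later (or differs when a century non-leap intervenes).
Leap-day weekdays: 2000:Tue 2004:Sun 2008:Fri 2012:Wed 2016:Mon✓ 2020:Sat 2024:Thu 2028:Tue 2032:Sun 2036:Fri 2040:Wed 2044:Mon✓ 2048:Sat 2052:Thu 2056:Tue
Monday: 2016, 2044 → 2.

2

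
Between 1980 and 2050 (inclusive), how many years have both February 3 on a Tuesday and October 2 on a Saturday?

2

Check each year's weekday for February 3 and October 2:
  1980: Sun/Thu  1981: Tue/Fri  1982: Wed/Sat  1983: Thu/Sun  1984: Fri/Tue  1985: Sun/Wed  1986: Mon/Thu  1987: Tue/Fri  1988: Wed/Sun  1989: Fri/Mon  1990: Sat/Tue  1991: Sun/Wed  1992: Mon/Fri  1993: Wed/Sat  …(43 more)…  2037: Tue/Fri  2038: Wed/Sat  2039: Thu/Sun  2040: Fri/Tue  2041: Sun/Wed  2042: Mon/Thu  2043: Tue/Fri  2044: Wed/Sun  2045: Fri/Mon  2046: Sat/Tue  2047: Sun/Wed  2048: Mon/Fri  2049: Wed/Sat  2050: Thu/Sun
Both conditions hold in: 2004, 2032 — 2.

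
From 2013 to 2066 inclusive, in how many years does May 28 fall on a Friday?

8

Track May 28's weekday year by year (advancing +1, or +2 across a Feb 29):
  2013: Tue  2014: Wed (+1)  2015: Thu (+1)  2016: Sat (+2)  2017: Sun (+1)
  2018: Mon (+1)  2019: Tue (+1)  2020: Thu (+2)  2021: Fri (+1) ✓  2022: Sat (+1)
  2023: Sun (+1)  2024: Tue (+2)  2025: Wed (+1)  2026: Thu (+1)  … (26 more years) …
  2053: Wed (+1)  2054: Thu (+1)  2055: Fri (+1) ✓  2056: Sun (+2)  2057: Mon (+1)
  2058: Tue (+1)  2059: Wed (+1)  2060: Fri (+2) ✓  2061: Sat (+1)  2062: Sun (+1)
  2063: Mon (+1)  2064: Wed (+2)  2065: Thu (+1)  2066: Fri (+1) ✓
Friday years: 2021, 2027, 2032, 2038, 2049, 2055, 2060, 2066 — 8 in total.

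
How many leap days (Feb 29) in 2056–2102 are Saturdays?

Leap years in 2056–2102: 11 of them.
Feb 29 weekday advances by 5 (mod 7) from one leap year to the next four years later (or differs when a century non-leap intervenes).
Leap-day weekdays: 2056:Tue 2060:Sun 2064:Fri 2068:Wed 2072:Mon 2076:Sat✓ 2080:Thu 2084:Tue 2088:Sun 2092:Fri 2096:Wed
Saturday: 2076 → 1.

1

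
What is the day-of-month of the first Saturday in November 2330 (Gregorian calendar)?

1

November 1, 2330 is a Saturday, so the first Saturday is the 1st.
The first Saturday is 1 + 0 = 1.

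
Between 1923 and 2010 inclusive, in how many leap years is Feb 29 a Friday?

Leap years in 1923–2010: 22 of them.
Feb 29 weekday advances by 5 (mod 7) from one leap year to the next four years later (or differs when a century non-leap intervenes).
Leap-day weekdays: 1924:Fri✓ 1928:Wed 1932:Mon 1936:Sat 1940:Thu 1944:Tue 1948:Sun 1952:Fri✓ 1956:Wed 1960:Mon 1964:Sat 1968:Thu 1972:Tue 1976:Sun 1980:Fri✓ 1984:Wed 1988:Mon 1992:Sat 1996:Thu 2000:Tue 2004:Sun 2008:Fri✓
Friday: 1924, 1952, 1980, 2008 → 4.

4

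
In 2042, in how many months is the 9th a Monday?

1

Check the 9th of each month of 2042: Jan 9: Thu, Feb 9: Sun, Mar 9: Sun, Apr 9: Wed, May 9: Fri, Jun 9: Mon, Jul 9: Wed, Aug 9: Sat, Sep 9: Tue, Oct 9: Thu, Nov 9: Sun, Dec 9: Tue.
Monday occurs in June — 1 month.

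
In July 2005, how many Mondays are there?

4

July 2005 has 31 days and begins on Friday.
The first Monday is July 4.
Mondays fall on 4, 11, 18, 25 — that's 4.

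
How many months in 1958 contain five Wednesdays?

5

A month of length L has five Wednesdays iff its first Wednesday is on day ≤ L−28 (so day 1–3 in a 31-day month, 1–2 in a 30-day month, day 1 in a leap February).
Checking each month of 1958: Jan starts Wed (31d) ✓; Feb starts Sat (28d); Mar starts Sat (31d); Apr starts Tue (30d) ✓; May starts Thu (31d); Jun starts Sun (30d); Jul starts Tue (31d) ✓; Aug starts Fri (31d); Sep starts Mon (30d); Oct starts Wed (31d) ✓; Nov starts Sat (30d); Dec starts Mon (31d) ✓.
Five-Wednesday months: January, April, July, October, December → 5.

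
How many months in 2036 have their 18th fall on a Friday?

Check the 18th of each month of 2036: Jan 18: Fri, Feb 18: Mon, Mar 18: Tue, Apr 18: Fri, May 18: Sun, Jun 18: Wed, Jul 18: Fri, Aug 18: Mon, Sep 18: Thu, Oct 18: Sat, Nov 18: Tue, Dec 18: Thu.
Friday occurs in January, April, July — 3 months.

3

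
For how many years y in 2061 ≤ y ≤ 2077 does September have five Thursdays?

September has 30 days; it has five Thursdays when Thursday falls among the first (month-length − 28) days — i.e. when September 1 is one of Thursday/Wednesday.
September 1 by year: 2061:Thu✓ 2062:Fri 2063:Sat 2064:Mon 2065:Tue 2066:Wed✓ 2067:Thu✓ 2068:Sat 2069:Sun 2070:Mon 2071:Tue 2072:Thu✓ 2073:Fri 2074:Sat 2075:Sun 2076:Tue 2077:Wed✓
Years with five Thursdays: 2061, 2066, 2067, 2072, 2077 → 5.

5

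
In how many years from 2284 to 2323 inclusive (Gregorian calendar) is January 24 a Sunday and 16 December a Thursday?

4

Check each year's weekday for January 24 and 16 December:
  2284: Thu/Tue  2285: Sat/Wed  2286: Sun/Thu ✓  2287: Mon/Fri  2288: Tue/Sun  2289: Thu/Mon  2290: Fri/Tue  2291: Sat/Wed  2292: Sun/Fri  2293: Tue/Sat  2294: Wed/Sun  2295: Thu/Mon  2296: Fri/Wed  2297: Sun/Thu ✓  …(12 more)…  2310: Mon/Fri  2311: Tue/Sat  2312: Wed/Mon  2313: Fri/Tue  2314: Sat/Wed  2315: Sun/Thu ✓  2316: Mon/Sat  2317: Wed/Sun  2318: Thu/Mon  2319: Fri/Tue  2320: Sat/Thu  2321: Mon/Fri  2322: Tue/Sat  2323: Wed/Sun
Both conditions hold in: 2286, 2297, 2309, 2315 — 4.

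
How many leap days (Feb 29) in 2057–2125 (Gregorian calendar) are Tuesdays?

2

Leap years in 2057–2125: 16 of them.
Feb 29 weekday advances by 5 (mod 7) from one leap year to the next four years later (or differs when a century non-leap intervenes).
Leap-day weekdays: 2060:Sun 2064:Fri 2068:Wed 2072:Mon 2076:Sat 2080:Thu 2084:Tue✓ 2088:Sun 2092:Fri 2096:Wed 2104:Fri 2108:Wed 2112:Mon 2116:Sat 2120:Thu 2124:Tue✓
Tuesday: 2084, 2124 → 2.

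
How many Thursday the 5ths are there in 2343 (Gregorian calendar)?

Check the 5th of each month of 2343: Jan 5: Tue, Feb 5: Fri, Mar 5: Fri, Apr 5: Mon, May 5: Wed, Jun 5: Sat, Jul 5: Mon, Aug 5: Thu, Sep 5: Sun, Oct 5: Tue, Nov 5: Fri, Dec 5: Sun.
Thursday occurs in August — 1 month.

1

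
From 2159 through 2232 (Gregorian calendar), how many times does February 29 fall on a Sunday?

2

Leap years in 2159–2232: 18 of them.
Feb 29 weekday advances by 5 (mod 7) from one leap year to the next four years later (or differs when a century non-leap intervenes).
Leap-day weekdays: 2160:Fri 2164:Wed 2168:Mon 2172:Sat 2176:Thu 2180:Tue 2184:Sun✓ 2188:Fri 2192:Wed 2196:Mon 2204:Wed 2208:Mon 2212:Sat 2216:Thu 2220:Tue 2224:Sun✓ 2228:Fri 2232:Wed
Sunday: 2184, 2224 → 2.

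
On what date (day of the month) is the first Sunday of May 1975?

May 1, 1975 is a Thursday, so the first Sunday is the 4th.
The first Sunday is 4 + 0 = 4.

4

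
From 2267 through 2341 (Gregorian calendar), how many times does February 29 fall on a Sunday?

2

Leap years in 2267–2341: 18 of them.
Feb 29 weekday advances by 5 (mod 7) from one leap year to the next four years later (or differs when a century non-leap intervenes).
Leap-day weekdays: 2268:Sat 2272:Thu 2276:Tue 2280:Sun✓ 2284:Fri 2288:Wed 2292:Mon 2296:Sat 2304:Mon 2308:Sat 2312:Thu 2316:Tue 2320:Sun✓ 2324:Fri 2328:Wed 2332:Mon 2336:Sat 2340:Thu
Sunday: 2280, 2320 → 2.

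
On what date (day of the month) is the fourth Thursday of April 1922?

27

April 1, 1922 is a Saturday, so the first Thursday is the 6th.
The fourth Thursday is 6 + 21 = 27.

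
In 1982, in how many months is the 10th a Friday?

2

Check the 10th of each month of 1982: Jan 10: Sun, Feb 10: Wed, Mar 10: Wed, Apr 10: Sat, May 10: Mon, Jun 10: Thu, Jul 10: Sat, Aug 10: Tue, Sep 10: Fri, Oct 10: Sun, Nov 10: Wed, Dec 10: Fri.
Friday occurs in September, December — 2 months.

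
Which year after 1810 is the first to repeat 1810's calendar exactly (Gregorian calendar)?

1821

Two years share a calendar iff Jan 1 falls on the same weekday and both are leap or both are common. 1810: Jan 1 is Monday, common year.
1811: Jan 1 Tuesday, common
1812: Jan 1 Wednesday, leap
1813: Jan 1 Friday, common
1814: Jan 1 Saturday, common
1815: Jan 1 Sunday, common
1816: Jan 1 Monday, leap
1817: Jan 1 Wednesday, common
1818: Jan 1 Thursday, common
1819: Jan 1 Friday, common
1820: Jan 1 Saturday, leap
1821: Jan 1 Monday, common
1821 matches on both conditions.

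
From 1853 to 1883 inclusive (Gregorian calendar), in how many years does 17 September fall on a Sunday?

5

Track 17 September's weekday year by year (advancing +1, or +2 across a Feb 29):
  1853: Sat  1854: Sun (+1) ✓  1855: Mon (+1)  1856: Wed (+2)  1857: Thu (+1)
  1858: Fri (+1)  1859: Sat (+1)  1860: Mon (+2)  1861: Tue (+1)  1862: Wed (+1)
  1863: Thu (+1)  1864: Sat (+2)  1865: Sun (+1) ✓  1866: Mon (+1)  … (3 more years) …
  1870: Sat (+1)  1871: Sun (+1) ✓  1872: Tue (+2)  1873: Wed (+1)  1874: Thu (+1)
  1875: Fri (+1)  1876: Sun (+2) ✓  1877: Mon (+1)  1878: Tue (+1)  1879: Wed (+1)
  1880: Fri (+2)  1881: Sat (+1)  1882: Sun (+1) ✓  1883: Mon (+1)
Sunday years: 1854, 1865, 1871, 1876, 1882 — 5 in total.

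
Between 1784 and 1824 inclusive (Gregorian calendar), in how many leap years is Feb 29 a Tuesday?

Leap years in 1784–1824: 10 of them.
Feb 29 weekday advances by 5 (mod 7) from one leap year to the next four years later (or differs when a century non-leap intervenes).
Leap-day weekdays: 1784:Sun 1788:Fri 1792:Wed 1796:Mon 1804:Wed 1808:Mon 1812:Sat 1816:Thu 1820:Tue✓ 1824:Sun
Tuesday: 1820 → 1.

1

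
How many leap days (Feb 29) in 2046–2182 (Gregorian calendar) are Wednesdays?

5

Leap years in 2046–2182: 33 of them.
Feb 29 weekday advances by 5 (mod 7) from one leap year to the next four years later (or differs when a century non-leap intervenes).
Leap-day weekdays: 2048:Sat 2052:Thu 2056:Tue 2060:Sun 2064:Fri 2068:Wed✓ 2072:Mon 2076:Sat 2080:Thu 2084:Tue 2088:Sun 2092:Fri 2096:Wed✓ …(7 more)… 2132:Fri 2136:Wed✓ 2140:Mon 2144:Sat 2148:Thu 2152:Tue 2156:Sun 2160:Fri 2164:Wed✓ 2168:Mon 2172:Sat 2176:Thu 2180:Tue
Wednesday: 2068, 2096, 2108, 2136, 2164 → 5.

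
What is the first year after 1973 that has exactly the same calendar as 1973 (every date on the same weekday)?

Two years share a calendar iff Jan 1 falls on the same weekday and both are leap or both are common. 1973: Jan 1 is Monday, common year.
1974: Jan 1 Tuesday, common
1975: Jan 1 Wednesday, common
1976: Jan 1 Thursday, leap
1977: Jan 1 Saturday, common
1978: Jan 1 Sunday, common
1979: Jan 1 Monday, common
1979 matches on both conditions.

1979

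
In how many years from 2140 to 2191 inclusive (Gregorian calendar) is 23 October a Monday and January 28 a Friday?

2

Check each year's weekday for 23 October and January 28:
  2140: Sun/Thu  2141: Mon/Sat  2142: Tue/Sun  2143: Wed/Mon  2144: Fri/Tue  2145: Sat/Thu  2146: Sun/Fri  2147: Mon/Sat  2148: Wed/Sun  2149: Thu/Tue  2150: Fri/Wed  2151: Sat/Thu  2152: Mon/Fri ✓  2153: Tue/Sun  …(24 more)…  2178: Fri/Wed  2179: Sat/Thu  2180: Mon/Fri ✓  2181: Tue/Sun  2182: Wed/Mon  2183: Thu/Tue  2184: Sat/Wed  2185: Sun/Fri  2186: Mon/Sat  2187: Tue/Sun  2188: Thu/Mon  2189: Fri/Wed  2190: Sat/Thu  2191: Sun/Fri
Both conditions hold in: 2152, 2180 — 2.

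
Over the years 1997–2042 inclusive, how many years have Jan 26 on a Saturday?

Track Jan 26's weekday year by year (advancing +1, or +2 across a Feb 29):
  1997: Sun  1998: Mon (+1)  1999: Tue (+1)  2000: Wed (+1)  2001: Fri (+2)
  2002: Sat (+1) ✓  2003: Sun (+1)  2004: Mon (+1)  2005: Wed (+2)  2006: Thu (+1)
  2007: Fri (+1)  2008: Sat (+1) ✓  2009: Mon (+2)  2010: Tue (+1)  … (18 more years) …
  2029: Fri (+2)  2030: Sat (+1) ✓  2031: Sun (+1)  2032: Mon (+1)  2033: Wed (+2)
  2034: Thu (+1)  2035: Fri (+1)  2036: Sat (+1) ✓  2037: Mon (+2)  2038: Tue (+1)
  2039: Wed (+1)  2040: Thu (+1)  2041: Sat (+2) ✓  2042: Sun (+1)
Saturday years: 2002, 2008, 2013, 2019, 2030, 2036, 2041 — 7 in total.

7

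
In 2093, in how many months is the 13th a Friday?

Check the 13th of each month of 2093: Jan 13: Tue, Feb 13: Fri, Mar 13: Fri, Apr 13: Mon, May 13: Wed, Jun 13: Sat, Jul 13: Mon, Aug 13: Thu, Sep 13: Sun, Oct 13: Tue, Nov 13: Fri, Dec 13: Sun.
Friday occurs in February, March, November — 3 months.

3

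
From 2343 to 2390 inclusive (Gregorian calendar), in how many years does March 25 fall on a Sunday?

Track March 25's weekday year by year (advancing +1, or +2 across a Feb 29):
  2343: Thu  2344: Sat (+2)  2345: Sun (+1) ✓  2346: Mon (+1)  2347: Tue (+1)
  2348: Thu (+2)  2349: Fri (+1)  2350: Sat (+1)  2351: Sun (+1) ✓  2352: Tue (+2)
  2353: Wed (+1)  2354: Thu (+1)  2355: Fri (+1)  2356: Sun (+2) ✓  … (20 more years) …
  2377: Fri (+1)  2378: Sat (+1)  2379: Sun (+1) ✓  2380: Tue (+2)  2381: Wed (+1)
  2382: Thu (+1)  2383: Fri (+1)  2384: Sun (+2) ✓  2385: Mon (+1)  2386: Tue (+1)
  2387: Wed (+1)  2388: Fri (+2)  2389: Sat (+1)  2390: Sun (+1) ✓
Sunday years: 2345, 2351, 2356, 2362, 2373, 2379, 2384, 2390 — 8 in total.

8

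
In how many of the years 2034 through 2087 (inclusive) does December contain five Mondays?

December has 31 days; it has five Mondays when Monday falls among the first (month-length − 28) days — i.e. when December 1 is one of Monday/Sunday/Saturday.
December 1 by year: 2034:Fri 2035:Sat✓ 2036:Mon✓ 2037:Tue 2038:Wed 2039:Thu 2040:Sat✓ 2041:Sun✓ 2042:Mon✓ 2043:Tue 2044:Thu 2045:Fri 2046:Sat✓ 2047:Sun✓ 2048:Tue …(24 more)… 2073:Fri 2074:Sat✓ 2075:Sun✓ 2076:Tue 2077:Wed 2078:Thu 2079:Fri 2080:Sun✓ 2081:Mon✓ 2082:Tue 2083:Wed 2084:Fri 2085:Sat✓ 2086:Sun✓ 2087:Mon✓
Years with five Mondays: 2035, 2036, 2040, 2041, 2042, 2046, 2047, 2052, 2053, 2057, 2058, 2059, 2063, 2064, 2068, 2069, 2070, 2074, 2075, 2080, 2081, 2085, 2086, 2087 → 24.

24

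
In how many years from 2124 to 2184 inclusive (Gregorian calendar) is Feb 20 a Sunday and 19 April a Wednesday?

Check each year's weekday for Feb 20 and 19 April:
  2124: Sun/Wed ✓  2125: Tue/Thu  2126: Wed/Fri  2127: Thu/Sat  2128: Fri/Mon  2129: Sun/Tue  2130: Mon/Wed  2131: Tue/Thu  2132: Wed/Sat  2133: Fri/Sun  2134: Sat/Mon  2135: Sun/Tue  2136: Mon/Thu  2137: Wed/Fri  …(33 more)…  2171: Wed/Fri  2172: Thu/Sun  2173: Sat/Mon  2174: Sun/Tue  2175: Mon/Wed  2176: Tue/Fri  2177: Thu/Sat  2178: Fri/Sun  2179: Sat/Mon  2180: Sun/Wed ✓  2181: Tue/Thu  2182: Wed/Fri  2183: Thu/Sat  2184: Fri/Mon
Both conditions hold in: 2124, 2152, 2180 — 3.

3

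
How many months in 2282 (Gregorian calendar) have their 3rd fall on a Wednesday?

Check the 3rd of each month of 2282: Jan 3: Tue, Feb 3: Fri, Mar 3: Fri, Apr 3: Mon, May 3: Wed, Jun 3: Sat, Jul 3: Mon, Aug 3: Thu, Sep 3: Sun, Oct 3: Tue, Nov 3: Fri, Dec 3: Sun.
Wednesday occurs in May — 1 month.

1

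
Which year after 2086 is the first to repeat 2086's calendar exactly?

2097

Two years share a calendar iff Jan 1 falls on the same weekday and both are leap or both are common. 2086: Jan 1 is Tuesday, common year.
2087: Jan 1 Wednesday, common
2088: Jan 1 Thursday, leap
2089: Jan 1 Saturday, common
2090: Jan 1 Sunday, common
2091: Jan 1 Monday, common
2092: Jan 1 Tuesday, leap
2093: Jan 1 Thursday, common
2094: Jan 1 Friday, common
2095: Jan 1 Saturday, common
2096: Jan 1 Sunday, leap
2097: Jan 1 Tuesday, common
2097 matches on both conditions.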